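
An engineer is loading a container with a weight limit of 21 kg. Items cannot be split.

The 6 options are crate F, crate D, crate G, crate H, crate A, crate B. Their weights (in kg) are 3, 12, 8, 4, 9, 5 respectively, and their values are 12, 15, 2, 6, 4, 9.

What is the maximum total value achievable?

36

crate F + crate D + crate B: weight 3 + 12 + 5 = 20 ≤ 21, value 12 + 15 + 9 = 36.
crate F + crate H + crate A + crate B: weight 3 + 4 + 9 + 5 = 21 ≤ 21, value 12 + 6 + 4 + 9 = 31.
crate F + crate D + crate H: weight 3 + 12 + 4 = 19 ≤ 21, value 12 + 15 + 6 = 33.
Best is crate F, crate D, and crate B with total value 36.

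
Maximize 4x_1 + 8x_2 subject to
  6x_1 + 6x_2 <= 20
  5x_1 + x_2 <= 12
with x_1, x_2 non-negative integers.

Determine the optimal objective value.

The continuous relaxation peaks at (0, 3.33) with value 26.67; rounding to a feasible lattice point costs some objective.
(x_1,x_2)=(0,3): 6·0+6·3=18≤20, 5·0+1·3=3≤12, objective 24.
(x_1,x_2)=(1,2): 6·1+6·2=18≤20, 5·1+1·2=7≤12, objective 20.
(x_1,x_2)=(0,2): 6·0+6·2=12≤20, 5·0+1·2=2≤12, objective 16.
No feasible integer point exceeds 24.

24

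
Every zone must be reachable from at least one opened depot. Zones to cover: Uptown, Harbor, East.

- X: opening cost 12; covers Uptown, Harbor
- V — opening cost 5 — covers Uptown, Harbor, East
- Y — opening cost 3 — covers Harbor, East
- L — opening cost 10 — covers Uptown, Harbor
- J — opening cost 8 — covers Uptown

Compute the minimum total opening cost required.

The greedy cost-per-new-zone heuristic would pick Y and V for 8, but a cheaper cover exists.
V alone covers Uptown, Harbor, East — every zone.
Total opening cost: 5.
No cover costs less than 5.

5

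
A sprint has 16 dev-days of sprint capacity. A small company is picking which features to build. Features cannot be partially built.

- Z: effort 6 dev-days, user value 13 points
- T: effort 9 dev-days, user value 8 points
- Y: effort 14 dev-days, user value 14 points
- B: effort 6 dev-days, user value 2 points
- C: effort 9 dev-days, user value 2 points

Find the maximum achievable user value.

21

This is an integer program with binary decision variables.
Z + B: effort 6 + 6 = 12 ≤ 16, user value 13 + 2 = 15.
Z + T: effort 6 + 9 = 15 ≤ 16, user value 13 + 8 = 21.
Best is Z and T with total user value 21.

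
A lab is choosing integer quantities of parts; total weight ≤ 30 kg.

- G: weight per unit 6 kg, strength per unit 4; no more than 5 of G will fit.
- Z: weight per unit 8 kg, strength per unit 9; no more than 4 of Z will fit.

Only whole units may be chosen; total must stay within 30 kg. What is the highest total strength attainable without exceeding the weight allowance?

31

Z has the best ratio (9/8); taking only Z gives at most 3×9 = 27 (stopped by the weight limit).
Mixing does better — 1×G and 3×Z: weight 30 ≤ 30, strength 1·4 + 3·9 = 31.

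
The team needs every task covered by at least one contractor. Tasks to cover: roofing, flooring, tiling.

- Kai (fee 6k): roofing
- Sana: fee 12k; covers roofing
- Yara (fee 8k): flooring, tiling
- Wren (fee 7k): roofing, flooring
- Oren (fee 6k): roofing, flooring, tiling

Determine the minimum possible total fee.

This is a weighted set-cover instance.
Oren alone covers roofing, flooring, tiling — every task.
Total fee: 6.
No cover costs less than 6.

6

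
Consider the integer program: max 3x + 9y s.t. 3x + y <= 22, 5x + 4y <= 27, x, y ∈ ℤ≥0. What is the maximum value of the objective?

54

(x,y)=(0,6) is feasible, giving 54.
(x,y)=(1,5) is feasible, giving 48.
No feasible integer point exceeds 54.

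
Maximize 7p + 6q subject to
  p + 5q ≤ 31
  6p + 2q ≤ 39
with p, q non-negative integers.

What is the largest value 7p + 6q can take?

(p,q)=(5,4) is feasible, giving 59.
(p,q)=(4,5) is feasible, giving 58.
(p,q)=(5,3) is feasible, giving 53.
Maximum is 59 at (p,q)=(5,4).

59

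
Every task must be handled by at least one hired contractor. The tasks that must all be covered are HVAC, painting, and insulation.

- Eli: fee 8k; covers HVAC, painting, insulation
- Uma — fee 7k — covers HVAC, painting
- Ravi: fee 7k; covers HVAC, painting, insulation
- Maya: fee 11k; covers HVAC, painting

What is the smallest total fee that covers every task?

7

Ravi alone covers HVAC, painting, insulation — every task.
Total fee: 7.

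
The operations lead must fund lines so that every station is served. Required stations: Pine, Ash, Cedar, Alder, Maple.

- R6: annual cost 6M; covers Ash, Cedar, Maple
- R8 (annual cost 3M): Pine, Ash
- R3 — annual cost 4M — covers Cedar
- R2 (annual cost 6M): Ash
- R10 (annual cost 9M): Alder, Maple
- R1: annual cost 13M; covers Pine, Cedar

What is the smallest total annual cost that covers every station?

Choose R8, R3, and R10: together they cover Pine, Ash, Cedar, Alder, Maple — every station.
Total annual cost: 3 + 4 + 9 = 16.

16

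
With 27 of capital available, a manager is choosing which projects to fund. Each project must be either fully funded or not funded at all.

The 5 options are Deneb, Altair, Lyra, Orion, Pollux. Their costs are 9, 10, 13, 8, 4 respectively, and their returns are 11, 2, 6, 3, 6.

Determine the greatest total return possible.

Take Deneb, Lyra, and Pollux: cost 9 + 13 + 4 = 26 ≤ 27, return 11 + 6 + 6 = 23.
No other feasible combination does better.

23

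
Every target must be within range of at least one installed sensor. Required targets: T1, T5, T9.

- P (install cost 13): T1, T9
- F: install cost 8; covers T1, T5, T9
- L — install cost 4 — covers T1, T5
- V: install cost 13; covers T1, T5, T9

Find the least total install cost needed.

8

F alone covers T1, T5, T9 — every target.
Total install cost: 8.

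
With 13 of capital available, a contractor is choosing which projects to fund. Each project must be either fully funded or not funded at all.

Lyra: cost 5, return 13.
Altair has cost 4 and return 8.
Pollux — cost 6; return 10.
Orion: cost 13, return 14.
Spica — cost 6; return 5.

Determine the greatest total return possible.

This is an integer program with binary decision variables.
Take Lyra and Pollux: cost 5 + 6 = 11 ≤ 13, return 13 + 10 = 23.
No other feasible combination does better.

23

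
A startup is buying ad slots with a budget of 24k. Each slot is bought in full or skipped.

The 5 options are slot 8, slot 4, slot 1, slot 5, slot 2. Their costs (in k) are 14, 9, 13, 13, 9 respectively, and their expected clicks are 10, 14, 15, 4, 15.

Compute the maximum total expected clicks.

30

Allowing fractional choices, the relaxed optimum would be about 35.9, but ad slots are indivisible.
slot 1 + slot 2: cost 13 + 9 = 22 ≤ 24, expected clicks 15 + 15 = 30.
slot 4 + slot 2: cost 9 + 9 = 18 ≤ 24, expected clicks 14 + 15 = 29.
Best is slot 1 and slot 2 with total expected clicks 30.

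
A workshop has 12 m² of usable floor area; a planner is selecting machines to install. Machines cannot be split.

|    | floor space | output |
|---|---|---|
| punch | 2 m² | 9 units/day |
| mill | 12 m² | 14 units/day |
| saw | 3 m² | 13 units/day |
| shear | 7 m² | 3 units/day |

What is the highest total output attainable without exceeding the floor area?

25

Allowing fractional choices, the relaxed optimum would be about 30.2, but machines are indivisible.
punch + saw: floor space 2 + 3 = 5 ≤ 12, output 9 + 13 = 22.
punch + saw + shear: floor space 2 + 3 + 7 = 12 ≤ 12, output 9 + 13 + 3 = 25.
Best is punch, saw, and shear with total output 25.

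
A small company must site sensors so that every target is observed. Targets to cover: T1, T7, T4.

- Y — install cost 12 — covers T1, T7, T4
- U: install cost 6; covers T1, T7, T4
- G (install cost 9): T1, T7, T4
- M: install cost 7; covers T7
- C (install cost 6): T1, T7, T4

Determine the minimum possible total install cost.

U alone covers T1, T7, T4 — every target.
Total install cost: 6.

6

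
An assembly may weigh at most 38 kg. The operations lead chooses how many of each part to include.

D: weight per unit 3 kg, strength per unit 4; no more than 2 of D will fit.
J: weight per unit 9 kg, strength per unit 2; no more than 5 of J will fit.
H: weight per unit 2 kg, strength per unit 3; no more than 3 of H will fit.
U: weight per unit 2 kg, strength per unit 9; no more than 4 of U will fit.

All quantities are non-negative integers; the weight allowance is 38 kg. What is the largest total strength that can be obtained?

This is a bounded integer knapsack.
U has the best ratio (9/2); taking only U gives at most 4×9 = 36 (stopped by the supply cap of 4).
Mixing does better — 2×D, 2×J, 3×H, and 4×U: weight 38 ≤ 38, strength 2·4 + 2·2 + 3·3 + 4·9 = 57.

57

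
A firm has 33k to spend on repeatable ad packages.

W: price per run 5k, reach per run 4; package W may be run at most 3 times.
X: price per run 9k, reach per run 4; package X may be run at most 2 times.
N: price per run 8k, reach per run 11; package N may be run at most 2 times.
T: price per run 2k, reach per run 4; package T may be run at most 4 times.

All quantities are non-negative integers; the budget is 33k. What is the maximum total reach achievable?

42

T has the best ratio (4/2); taking only T gives at most 4×4 = 16 (stopped by the supply cap of 4).
Mixing does better — 1×X, 2×N, and 4×T: price 33 ≤ 33, reach 1·4 + 2·11 + 4·4 = 42.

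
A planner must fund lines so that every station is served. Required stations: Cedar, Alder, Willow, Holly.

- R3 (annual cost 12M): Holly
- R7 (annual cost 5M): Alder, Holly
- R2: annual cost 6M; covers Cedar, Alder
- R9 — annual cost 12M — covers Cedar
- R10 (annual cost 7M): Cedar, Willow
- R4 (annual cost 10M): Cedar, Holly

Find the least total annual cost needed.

Choose R7 and R10: together they cover Cedar, Alder, Willow, Holly — every station.
Total annual cost: 5 + 7 = 12.
No cover costs less than 12.

12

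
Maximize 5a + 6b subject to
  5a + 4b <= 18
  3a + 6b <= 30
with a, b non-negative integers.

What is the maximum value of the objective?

24

(a,b)=(0,4) is feasible, giving 24.
(a,b)=(1,3) is feasible, giving 23.
(a,b)=(0,3) is feasible, giving 18.
Maximum is 24 at (a,b)=(0,4).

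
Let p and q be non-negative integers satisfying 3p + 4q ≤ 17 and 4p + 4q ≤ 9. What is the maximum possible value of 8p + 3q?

Relaxing integrality, the LP optimum is 18.00 at (p,q) = (2.25, 0), which is not an integer point.
(p,q)=(2,0): 3·2+4·0=6≤17, 4·2+4·0=8≤9, objective 16.
(p,q)=(1,1): 3·1+4·1=7≤17, 4·1+4·1=8≤9, objective 11.
The best lattice point is (2,0), giving 16.

16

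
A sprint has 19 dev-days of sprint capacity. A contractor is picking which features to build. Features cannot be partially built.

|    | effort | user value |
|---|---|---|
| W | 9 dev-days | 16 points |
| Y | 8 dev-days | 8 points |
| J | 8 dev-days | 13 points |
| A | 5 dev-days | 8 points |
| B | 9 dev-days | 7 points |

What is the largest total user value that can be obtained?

29

This is an integer program with binary decision variables.
Allowing fractional choices, the relaxed optimum would be about 32.2, but features are indivisible.
W + A: effort 9 + 5 = 14 ≤ 19, user value 16 + 8 = 24.
W + J: effort 9 + 8 = 17 ≤ 19, user value 16 + 13 = 29.
Best is W and J with total user value 29.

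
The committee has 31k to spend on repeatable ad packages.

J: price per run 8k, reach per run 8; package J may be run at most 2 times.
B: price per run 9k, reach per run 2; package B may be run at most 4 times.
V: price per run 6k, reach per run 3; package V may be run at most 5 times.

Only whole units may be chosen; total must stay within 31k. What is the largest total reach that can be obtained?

2×J, 1×B, and 1×V: price 31 ≤ 31, reach 2·8 + 1·2 + 1·3 = 21.
2×J and 2×V: price 28 ≤ 31, reach 2·8 + 2·3 = 22.
Best is 22.

22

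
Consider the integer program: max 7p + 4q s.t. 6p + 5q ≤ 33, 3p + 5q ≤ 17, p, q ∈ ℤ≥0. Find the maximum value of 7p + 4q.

35

Relaxing integrality, the LP optimum is 38.50 at (p,q) = (5.5, 0), which is not an integer point.
(p,q)=(5,0): 6·5+5·0=30≤33, 3·5+5·0=15≤17, objective 35.
(p,q)=(4,1): 6·4+5·1=29≤33, 3·4+5·1=17≤17, objective 32.
(p,q)=(4,0): 6·4+5·0=24≤33, 3·4+5·0=12≤17, objective 28.
No feasible integer point exceeds 35.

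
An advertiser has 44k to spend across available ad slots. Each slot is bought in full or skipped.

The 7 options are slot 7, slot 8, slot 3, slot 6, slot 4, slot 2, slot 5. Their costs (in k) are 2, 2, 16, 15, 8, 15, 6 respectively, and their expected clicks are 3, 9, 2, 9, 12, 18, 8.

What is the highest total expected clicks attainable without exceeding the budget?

Treat it as a binary knapsack problem.
Allowing fractional choices, the relaxed optimum would be about 56.6, but ad slots are indivisible.
slot 7 + slot 8 + slot 4 + slot 2 + slot 5: cost 2 + 2 + 8 + 15 + 6 = 33 ≤ 44, expected clicks 3 + 9 + 12 + 18 + 8 = 50.
slot 7 + slot 8 + slot 6 + slot 4 + slot 2: cost 2 + 2 + 15 + 8 + 15 = 42 ≤ 44, expected clicks 3 + 9 + 9 + 12 + 18 = 51.
slot 8 + slot 6 + slot 4 + slot 2: cost 2 + 15 + 8 + 15 = 40 ≤ 44, expected clicks 9 + 9 + 12 + 18 = 48.
Best is slot 7, slot 8, slot 6, slot 4, and slot 2 with total expected clicks 51.

51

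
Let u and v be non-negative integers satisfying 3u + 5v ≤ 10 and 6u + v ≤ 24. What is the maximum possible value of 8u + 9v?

The continuous relaxation peaks at (3.33, 0) with value 26.67; rounding to a feasible lattice point costs some objective.
(u,v)=(3,0): 3·3+5·0=9≤10, 6·3+1·0=18≤24, objective 24.
(u,v)=(2,0): 3·2+5·0=6≤10, 6·2+1·0=12≤24, objective 16.
No feasible integer point exceeds 24.

24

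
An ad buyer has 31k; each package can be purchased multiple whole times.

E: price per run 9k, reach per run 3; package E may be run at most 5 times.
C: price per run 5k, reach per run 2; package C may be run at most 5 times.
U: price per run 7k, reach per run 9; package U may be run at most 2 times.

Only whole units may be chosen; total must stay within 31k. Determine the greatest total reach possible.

This is a bounded integer knapsack.
3×C and 2×U: price 29 ≤ 31, reach 3·2 + 2·9 = 24.
1×E, 1×C, and 2×U: price 28 ≤ 31, reach 1·3 + 1·2 + 2·9 = 23.
Best is 24.

24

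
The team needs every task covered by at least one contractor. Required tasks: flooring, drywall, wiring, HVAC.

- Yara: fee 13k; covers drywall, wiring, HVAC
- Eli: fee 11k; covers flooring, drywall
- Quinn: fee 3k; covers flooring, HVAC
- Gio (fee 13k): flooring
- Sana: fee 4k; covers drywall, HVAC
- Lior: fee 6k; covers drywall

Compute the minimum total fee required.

The greedy cost-per-new-task heuristic would pick Quinn, Sana, and Yara for 20, but a cheaper cover exists.
Choose Yara and Quinn: together they cover flooring, drywall, wiring, HVAC — every task.
Total fee: 13 + 3 = 16.
No cover costs less than 16.

16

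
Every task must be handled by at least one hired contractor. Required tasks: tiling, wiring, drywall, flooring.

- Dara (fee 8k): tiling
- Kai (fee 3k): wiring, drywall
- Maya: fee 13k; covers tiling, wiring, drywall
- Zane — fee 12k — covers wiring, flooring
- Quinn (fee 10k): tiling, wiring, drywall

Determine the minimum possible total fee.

This is a weighted set-cover instance.
The greedy cost-per-new-task heuristic would pick Kai, Dara, and Zane for 23, but a cheaper cover exists.
Choose Zane and Quinn: together they cover tiling, wiring, drywall, flooring — every task.
Total fee: 12 + 10 = 22.
No cover costs less than 22.

22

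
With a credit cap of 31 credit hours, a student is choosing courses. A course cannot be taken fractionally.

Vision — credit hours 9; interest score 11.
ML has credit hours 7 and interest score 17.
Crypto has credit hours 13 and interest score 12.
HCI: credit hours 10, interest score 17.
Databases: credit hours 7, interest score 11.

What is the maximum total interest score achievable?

This is an integer program with binary decision variables.
Allowing fractional choices, the relaxed optimum would be about 53.6, but courses are indivisible.
ML + HCI + Databases: credit hours 7 + 10 + 7 = 24 ≤ 31, interest score 17 + 17 + 11 = 45.
ML + Crypto + HCI: credit hours 7 + 13 + 10 = 30 ≤ 31, interest score 17 + 12 + 17 = 46.
Best is ML, Crypto, and HCI with total interest score 46.

46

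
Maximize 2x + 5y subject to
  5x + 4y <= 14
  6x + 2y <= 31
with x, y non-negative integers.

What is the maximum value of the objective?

15

(x,y)=(0,3) is feasible, giving 15.
(x,y)=(1,2) is feasible, giving 12.
(x,y)=(0,2) is feasible, giving 10.
The best lattice point is (0,3), giving 15.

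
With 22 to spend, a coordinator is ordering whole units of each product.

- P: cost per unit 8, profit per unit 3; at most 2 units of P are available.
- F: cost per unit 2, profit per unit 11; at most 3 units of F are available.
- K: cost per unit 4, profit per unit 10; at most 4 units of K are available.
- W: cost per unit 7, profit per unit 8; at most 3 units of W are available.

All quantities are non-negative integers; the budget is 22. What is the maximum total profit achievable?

Take 3×F and 4×K: cost 22 ≤ 22, profit 3·11 + 4·10 = 73.
F has the best ratio (11/2) and is taken to its limit of 3; remaining capacity is filled optimally with the others.

73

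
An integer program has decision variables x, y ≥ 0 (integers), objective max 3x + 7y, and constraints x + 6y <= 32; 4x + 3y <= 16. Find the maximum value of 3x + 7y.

35

(x,y)=(0,5) is feasible, giving 35.
(x,y)=(1,4) is feasible, giving 31.
(x,y)=(0,4) is feasible, giving 28.
The best lattice point is (0,5), giving 35.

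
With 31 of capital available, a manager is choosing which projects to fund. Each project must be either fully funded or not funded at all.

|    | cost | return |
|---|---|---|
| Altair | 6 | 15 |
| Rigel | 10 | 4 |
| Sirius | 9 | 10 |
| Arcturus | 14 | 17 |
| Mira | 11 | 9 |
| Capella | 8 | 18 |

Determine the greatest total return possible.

50

Take Altair, Arcturus, and Capella: cost 6 + 14 + 8 = 28 ≤ 31, return 15 + 17 + 18 = 50.
No other feasible combination does better.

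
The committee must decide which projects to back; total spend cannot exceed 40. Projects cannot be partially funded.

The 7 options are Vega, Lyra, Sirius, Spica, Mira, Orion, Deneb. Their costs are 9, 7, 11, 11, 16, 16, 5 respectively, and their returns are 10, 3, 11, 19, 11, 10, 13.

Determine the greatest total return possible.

53

Take Vega, Sirius, Spica, and Deneb: cost 9 + 11 + 11 + 5 = 36 ≤ 40, return 10 + 11 + 19 + 13 = 53.
No other feasible combination does better.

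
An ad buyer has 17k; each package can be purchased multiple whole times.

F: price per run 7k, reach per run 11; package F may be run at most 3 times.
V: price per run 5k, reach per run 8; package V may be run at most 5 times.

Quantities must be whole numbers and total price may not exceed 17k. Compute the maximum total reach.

27

V has the best ratio (8/5); taking only V gives at most 3×8 = 24 (stopped by the price limit).
Mixing does better — 1×F and 2×V: price 17 ≤ 17, reach 1·11 + 2·8 = 27.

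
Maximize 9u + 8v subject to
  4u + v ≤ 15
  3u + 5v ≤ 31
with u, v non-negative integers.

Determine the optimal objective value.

(u,v)=(2,5): 4·2+1·5=13≤15, 3·2+5·5=31≤31, objective 58.
(u,v)=(3,3): 4·3+1·3=15≤15, 3·3+5·3=24≤31, objective 51.
(u,v)=(2,4): 4·2+1·4=12≤15, 3·2+5·4=26≤31, objective 50.
No feasible integer point exceeds 58.

58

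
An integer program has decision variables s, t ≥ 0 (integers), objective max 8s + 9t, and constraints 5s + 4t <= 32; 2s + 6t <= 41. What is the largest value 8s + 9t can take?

Relaxing integrality, the LP optimum is 67.86 at (s,t) = (1.27, 6.41), which is not an integer point.
(s,t)=(1,6): 5·1+4·6=29≤32, 2·1+6·6=38≤41, objective 62.
(s,t)=(2,5): 5·2+4·5=30≤32, 2·2+6·5=34≤41, objective 61.
(s,t)=(0,6): 5·0+4·6=24≤32, 2·0+6·6=36≤41, objective 54.
No feasible integer point exceeds 62.

62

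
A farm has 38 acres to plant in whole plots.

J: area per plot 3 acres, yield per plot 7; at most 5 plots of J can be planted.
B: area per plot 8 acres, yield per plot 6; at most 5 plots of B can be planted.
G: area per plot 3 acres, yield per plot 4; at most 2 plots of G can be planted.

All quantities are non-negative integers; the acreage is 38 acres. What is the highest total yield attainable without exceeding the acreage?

J has the best ratio (7/3); taking only J gives at most 5×7 = 35 (stopped by the supply cap of 5).
Mixing does better — 5×J, 2×B, and 2×G: area 37 ≤ 38, yield 5·7 + 2·6 + 2·4 = 55.

55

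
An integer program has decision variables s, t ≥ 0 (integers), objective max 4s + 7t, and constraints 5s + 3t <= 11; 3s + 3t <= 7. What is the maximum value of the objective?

14

(s,t)=(0,2) is feasible, giving 14.
(s,t)=(1,1) is feasible, giving 11.
(s,t)=(0,1) is feasible, giving 7.
No feasible integer point exceeds 14.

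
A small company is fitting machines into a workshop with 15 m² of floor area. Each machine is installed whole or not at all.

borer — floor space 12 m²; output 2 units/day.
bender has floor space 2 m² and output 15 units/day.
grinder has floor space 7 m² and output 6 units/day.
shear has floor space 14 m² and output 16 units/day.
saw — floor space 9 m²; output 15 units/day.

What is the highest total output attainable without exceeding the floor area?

Take bender and saw: floor space 2 + 9 = 11 ≤ 15, output 15 + 15 = 30.
No other feasible combination does better.

30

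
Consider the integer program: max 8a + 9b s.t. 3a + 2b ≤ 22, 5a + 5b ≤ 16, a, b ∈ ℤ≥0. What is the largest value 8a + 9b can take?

27

(a,b)=(0,3) is feasible, giving 27.
(a,b)=(1,2) is feasible, giving 26.
(a,b)=(0,2) is feasible, giving 18.
The best lattice point is (0,3), giving 27.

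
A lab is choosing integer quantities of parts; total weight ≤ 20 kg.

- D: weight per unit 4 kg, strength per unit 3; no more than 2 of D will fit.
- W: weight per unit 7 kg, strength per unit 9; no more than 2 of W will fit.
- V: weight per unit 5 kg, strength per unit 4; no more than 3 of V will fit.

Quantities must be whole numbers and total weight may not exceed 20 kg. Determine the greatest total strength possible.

2×W and 1×V: weight 19 ≤ 20, strength 2·9 + 1·4 = 22.
1×D and 2×W: weight 18 ≤ 20, strength 1·3 + 2·9 = 21.
Best is 22.

22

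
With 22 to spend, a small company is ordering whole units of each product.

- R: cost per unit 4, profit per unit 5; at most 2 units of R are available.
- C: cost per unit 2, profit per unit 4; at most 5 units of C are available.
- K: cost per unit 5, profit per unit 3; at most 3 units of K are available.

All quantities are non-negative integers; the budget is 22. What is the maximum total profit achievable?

30

2×R, 4×C, and 1×K: cost 21 ≤ 22, profit 2·5 + 4·4 + 1·3 = 29.
2×R and 5×C: cost 18 ≤ 22, profit 2·5 + 5·4 = 30.
Best is 30.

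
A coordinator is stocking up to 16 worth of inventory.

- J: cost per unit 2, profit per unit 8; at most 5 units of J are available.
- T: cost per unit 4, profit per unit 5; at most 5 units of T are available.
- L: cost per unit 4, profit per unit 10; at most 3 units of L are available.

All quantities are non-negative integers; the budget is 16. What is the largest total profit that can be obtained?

52

J has the best ratio (8/2); taking only J gives at most 5×8 = 40 (stopped by the supply cap of 5).
Mixing does better — 4×J and 2×L: cost 16 ≤ 16, profit 4·8 + 2·10 = 52.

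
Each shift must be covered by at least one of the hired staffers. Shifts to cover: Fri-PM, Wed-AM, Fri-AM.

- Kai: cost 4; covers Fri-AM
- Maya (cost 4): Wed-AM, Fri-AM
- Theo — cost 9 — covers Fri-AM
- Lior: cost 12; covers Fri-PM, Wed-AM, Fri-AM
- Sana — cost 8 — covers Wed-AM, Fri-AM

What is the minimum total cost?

12

Lior alone covers Fri-PM, Wed-AM, Fri-AM — every shift.
Total cost: 12.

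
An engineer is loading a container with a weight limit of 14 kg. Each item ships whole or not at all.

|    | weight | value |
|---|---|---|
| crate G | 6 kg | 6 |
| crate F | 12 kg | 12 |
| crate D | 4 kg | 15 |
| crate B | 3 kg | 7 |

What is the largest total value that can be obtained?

This is an integer program with binary decision variables.
crate G + crate D + crate B: weight 6 + 4 + 3 = 13 ≤ 14, value 6 + 15 + 7 = 28.
crate D + crate B: weight 4 + 3 = 7 ≤ 14, value 15 + 7 = 22.
Best is crate G, crate D, and crate B with total value 28.

28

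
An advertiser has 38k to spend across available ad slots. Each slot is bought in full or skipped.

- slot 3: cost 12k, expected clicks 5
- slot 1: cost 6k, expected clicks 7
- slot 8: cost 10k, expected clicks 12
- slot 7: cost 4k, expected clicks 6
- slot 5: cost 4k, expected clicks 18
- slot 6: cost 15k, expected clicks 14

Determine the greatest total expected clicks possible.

Allowing fractional choices, the relaxed optimum would be about 56.1, but ad slots are indivisible.
slot 8 + slot 7 + slot 5 + slot 6: cost 10 + 4 + 4 + 15 = 33 ≤ 38, expected clicks 12 + 6 + 18 + 14 = 50.
slot 1 + slot 8 + slot 5 + slot 6: cost 6 + 10 + 4 + 15 = 35 ≤ 38, expected clicks 7 + 12 + 18 + 14 = 51.
Best is slot 1, slot 8, slot 5, and slot 6 with total expected clicks 51.

51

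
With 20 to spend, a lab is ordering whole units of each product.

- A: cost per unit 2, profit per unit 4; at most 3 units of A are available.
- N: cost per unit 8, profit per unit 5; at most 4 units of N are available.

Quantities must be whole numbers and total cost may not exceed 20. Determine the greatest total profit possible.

18

2×A and 2×N: cost 20 ≤ 20, profit 2·4 + 2·5 = 18.
3×A and 1×N: cost 14 ≤ 20, profit 3·4 + 1·5 = 17.
Best is 18.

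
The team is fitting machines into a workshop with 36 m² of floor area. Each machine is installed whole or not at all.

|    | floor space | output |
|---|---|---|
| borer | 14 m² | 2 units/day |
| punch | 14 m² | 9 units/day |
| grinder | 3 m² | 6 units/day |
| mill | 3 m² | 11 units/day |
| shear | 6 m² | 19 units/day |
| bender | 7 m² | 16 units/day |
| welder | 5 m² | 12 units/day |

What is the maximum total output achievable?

67

Allowing fractional choices, the relaxed optimum would be about 71.7, but machines are indivisible.
punch + mill + shear + bender + welder: floor space 14 + 3 + 6 + 7 + 5 = 35 ≤ 36, output 9 + 11 + 19 + 16 + 12 = 67.
grinder + mill + shear + bender + welder: floor space 3 + 3 + 6 + 7 + 5 = 24 ≤ 36, output 6 + 11 + 19 + 16 + 12 = 64.
punch + grinder + shear + bender + welder: floor space 14 + 3 + 6 + 7 + 5 = 35 ≤ 36, output 9 + 6 + 19 + 16 + 12 = 62.
Best is punch, mill, shear, bender, and welder with total output 67.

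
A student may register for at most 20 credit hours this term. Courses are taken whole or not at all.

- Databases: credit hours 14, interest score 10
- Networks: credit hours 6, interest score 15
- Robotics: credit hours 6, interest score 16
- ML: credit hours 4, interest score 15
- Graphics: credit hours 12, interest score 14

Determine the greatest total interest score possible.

Take Networks, Robotics, and ML: credit hours 6 + 6 + 4 = 16 ≤ 20, interest score 15 + 16 + 15 = 46.
No other feasible combination does better.

46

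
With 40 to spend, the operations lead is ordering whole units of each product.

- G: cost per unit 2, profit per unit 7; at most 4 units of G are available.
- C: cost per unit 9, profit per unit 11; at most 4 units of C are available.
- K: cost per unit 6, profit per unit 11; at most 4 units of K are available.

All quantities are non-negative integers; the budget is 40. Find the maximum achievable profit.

76

This is a bounded integer knapsack.
G has the best ratio (7/2); taking only G gives at most 4×7 = 28 (stopped by the supply cap of 4).
Mixing does better — 3×G, 1×C, and 4×K: cost 39 ≤ 40, profit 3·7 + 1·11 + 4·11 = 76.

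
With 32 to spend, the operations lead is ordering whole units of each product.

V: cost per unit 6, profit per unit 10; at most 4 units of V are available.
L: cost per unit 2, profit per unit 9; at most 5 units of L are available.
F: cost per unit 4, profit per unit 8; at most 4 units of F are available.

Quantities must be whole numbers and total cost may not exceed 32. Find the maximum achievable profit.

L has the best ratio (9/2); taking only L gives at most 5×9 = 45 (stopped by the supply cap of 5).
Mixing does better — 1×V, 5×L, and 4×F: cost 32 ≤ 32, profit 1·10 + 5·9 + 4·8 = 87.

87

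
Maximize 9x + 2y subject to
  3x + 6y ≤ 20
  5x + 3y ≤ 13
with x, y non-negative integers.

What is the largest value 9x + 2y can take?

Relaxing integrality, the LP optimum is 23.40 at (x,y) = (2.6, 0), which is not an integer point.
(x,y)=(2,1): 3·2+6·1=12≤20, 5·2+3·1=13≤13, objective 20.
(x,y)=(2,0): 3·2+6·0=6≤20, 5·2+3·0=10≤13, objective 18.
(x,y)=(1,2): 3·1+6·2=15≤20, 5·1+3·2=11≤13, objective 13.
Maximum is 20 at (x,y)=(2,1).

20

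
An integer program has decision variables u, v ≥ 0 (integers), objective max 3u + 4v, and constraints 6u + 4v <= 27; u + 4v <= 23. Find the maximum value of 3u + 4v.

23

The continuous relaxation peaks at (0.8, 5.55) with value 24.60; rounding to a feasible lattice point costs some objective.
(u,v)=(1,5): 6·1+4·5=26≤27, 1·1+4·5=21≤23, objective 23.
(u,v)=(0,5): 6·0+4·5=20≤27, 1·0+4·5=20≤23, objective 20.
(u,v)=(1,4): 6·1+4·4=22≤27, 1·1+4·4=17≤23, objective 19.
(u,v)=(0,4): 6·0+4·4=16≤27, 1·0+4·4=16≤23, objective 16.
The best lattice point is (1,5), giving 23.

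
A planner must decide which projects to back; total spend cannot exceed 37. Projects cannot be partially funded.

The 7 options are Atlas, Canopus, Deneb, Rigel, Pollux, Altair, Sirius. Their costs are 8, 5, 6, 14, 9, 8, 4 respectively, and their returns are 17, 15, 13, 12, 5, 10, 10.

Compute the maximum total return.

67

This is an integer program with binary decision variables.
Take Atlas, Canopus, Deneb, Rigel, and Sirius: cost 8 + 5 + 6 + 14 + 4 = 37 ≤ 37, return 17 + 15 + 13 + 12 + 10 = 67.
No other feasible combination does better.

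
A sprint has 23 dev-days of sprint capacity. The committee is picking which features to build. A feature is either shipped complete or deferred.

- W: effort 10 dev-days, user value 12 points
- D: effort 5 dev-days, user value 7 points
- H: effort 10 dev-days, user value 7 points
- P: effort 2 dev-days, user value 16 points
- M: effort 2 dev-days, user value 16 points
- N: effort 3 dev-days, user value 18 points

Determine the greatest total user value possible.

Allowing fractional choices, the relaxed optimum would be about 69.7, but features are indivisible.
W + P + M + N: effort 10 + 2 + 2 + 3 = 17 ≤ 23, user value 12 + 16 + 16 + 18 = 62.
D + H + P + M + N: effort 5 + 10 + 2 + 2 + 3 = 22 ≤ 23, user value 7 + 7 + 16 + 16 + 18 = 64.
W + D + P + M + N: effort 10 + 5 + 2 + 2 + 3 = 22 ≤ 23, user value 12 + 7 + 16 + 16 + 18 = 69.
Best is W, D, P, M, and N with total user value 69.

69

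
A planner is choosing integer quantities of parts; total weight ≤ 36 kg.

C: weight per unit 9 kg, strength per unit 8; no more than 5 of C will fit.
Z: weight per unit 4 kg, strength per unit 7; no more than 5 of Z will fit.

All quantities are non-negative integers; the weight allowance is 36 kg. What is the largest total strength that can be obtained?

44

Z has the best ratio (7/4); taking only Z gives at most 5×7 = 35 (stopped by the supply cap of 5).
Mixing does better — 2×C and 4×Z: weight 34 ≤ 36, strength 2·8 + 4·7 = 44.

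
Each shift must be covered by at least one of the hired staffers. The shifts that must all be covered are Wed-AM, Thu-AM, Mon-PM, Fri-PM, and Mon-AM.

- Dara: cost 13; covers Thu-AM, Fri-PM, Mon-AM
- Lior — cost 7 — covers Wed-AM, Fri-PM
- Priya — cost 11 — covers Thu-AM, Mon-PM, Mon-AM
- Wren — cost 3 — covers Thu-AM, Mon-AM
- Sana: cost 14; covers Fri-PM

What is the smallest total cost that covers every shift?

18

This is an integer covering problem.
The greedy cost-per-new-shift heuristic would pick Wren, Lior, and Priya for 21, but a cheaper cover exists.
Choose Lior and Priya: together they cover Wed-AM, Thu-AM, Mon-PM, Fri-PM, Mon-AM — every shift.
Total cost: 7 + 11 = 18.
No cover costs less than 18.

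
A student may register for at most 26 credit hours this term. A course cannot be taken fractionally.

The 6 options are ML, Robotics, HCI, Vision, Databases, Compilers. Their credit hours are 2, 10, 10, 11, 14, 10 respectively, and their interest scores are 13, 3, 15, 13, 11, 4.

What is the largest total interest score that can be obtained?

ML + HCI + Databases: credit hours 2 + 10 + 14 = 26 ≤ 26, interest score 13 + 15 + 11 = 39.
ML + HCI + Vision: credit hours 2 + 10 + 11 = 23 ≤ 26, interest score 13 + 15 + 13 = 41.
Best is ML, HCI, and Vision with total interest score 41.

41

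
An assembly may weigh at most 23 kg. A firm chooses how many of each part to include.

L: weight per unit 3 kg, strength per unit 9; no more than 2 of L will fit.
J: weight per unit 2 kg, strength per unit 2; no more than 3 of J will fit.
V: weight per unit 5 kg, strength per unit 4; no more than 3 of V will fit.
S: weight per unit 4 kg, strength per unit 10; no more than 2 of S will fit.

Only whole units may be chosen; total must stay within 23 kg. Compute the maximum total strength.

46

This is a bounded integer knapsack.
2×L, 2×J, 1×V, and 2×S: weight 23 ≤ 23, strength 2·9 + 2·2 + 1·4 + 2·10 = 46.
2×L, 1×J, 1×V, and 2×S: weight 21 ≤ 23, strength 2·9 + 1·2 + 1·4 + 2·10 = 44.
Best is 46.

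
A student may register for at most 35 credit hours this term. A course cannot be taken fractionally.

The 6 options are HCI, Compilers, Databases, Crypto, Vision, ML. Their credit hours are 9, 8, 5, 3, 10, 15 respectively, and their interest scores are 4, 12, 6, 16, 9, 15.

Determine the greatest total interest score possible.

HCI + Compilers + Databases + Crypto + Vision: credit hours 9 + 8 + 5 + 3 + 10 = 35 ≤ 35, interest score 4 + 12 + 6 + 16 + 9 = 47.
Compilers + Databases + Crypto + ML: credit hours 8 + 5 + 3 + 15 = 31 ≤ 35, interest score 12 + 6 + 16 + 15 = 49.
Best is Compilers, Databases, Crypto, and ML with total interest score 49.

49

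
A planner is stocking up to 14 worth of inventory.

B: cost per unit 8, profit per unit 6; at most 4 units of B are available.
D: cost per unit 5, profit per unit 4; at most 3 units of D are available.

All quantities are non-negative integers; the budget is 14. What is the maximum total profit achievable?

This is a bounded integer knapsack.
2×D: cost 10 ≤ 14, profit 2·4 = 8.
1×B and 1×D: cost 13 ≤ 14, profit 1·6 + 1·4 = 10.
Best is 10.

10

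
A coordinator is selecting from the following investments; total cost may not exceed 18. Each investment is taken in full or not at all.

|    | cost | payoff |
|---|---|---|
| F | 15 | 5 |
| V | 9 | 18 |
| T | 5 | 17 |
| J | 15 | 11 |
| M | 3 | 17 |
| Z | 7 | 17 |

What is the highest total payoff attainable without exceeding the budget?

52

Allowing fractional choices, the relaxed optimum would be about 57.0, but investments are indivisible.
V + M: cost 9 + 3 = 12 ≤ 18, payoff 18 + 17 = 35.
V + T + M: cost 9 + 5 + 3 = 17 ≤ 18, payoff 18 + 17 + 17 = 52.
T + M + Z: cost 5 + 3 + 7 = 15 ≤ 18, payoff 17 + 17 + 17 = 51.
Best is V, T, and M with total payoff 52.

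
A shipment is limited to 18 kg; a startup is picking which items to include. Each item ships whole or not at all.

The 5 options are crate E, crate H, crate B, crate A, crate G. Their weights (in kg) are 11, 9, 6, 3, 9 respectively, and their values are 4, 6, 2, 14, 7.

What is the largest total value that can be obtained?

Allowing fractional choices, the relaxed optimum would be about 25.0, but items are indivisible.
crate B + crate A + crate G: weight 6 + 3 + 9 = 18 ≤ 18, value 2 + 14 + 7 = 23.
crate H + crate B + crate A: weight 9 + 6 + 3 = 18 ≤ 18, value 6 + 2 + 14 = 22.
crate A + crate G: weight 3 + 9 = 12 ≤ 18, value 14 + 7 = 21.
Best is crate B, crate A, and crate G with total value 23.

23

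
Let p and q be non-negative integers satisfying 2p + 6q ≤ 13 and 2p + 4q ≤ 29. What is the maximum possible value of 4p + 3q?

24

(p,q)=(6,0): 2·6+6·0=12≤13, 2·6+4·0=12≤29, objective 24.
(p,q)=(5,0): 2·5+6·0=10≤13, 2·5+4·0=10≤29, objective 20.
Maximum is 24 at (p,q)=(6,0).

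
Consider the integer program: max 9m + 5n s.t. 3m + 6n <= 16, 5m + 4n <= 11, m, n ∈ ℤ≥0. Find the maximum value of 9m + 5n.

(m,n)=(2,0): 3·2+6·0=6≤16, 5·2+4·0=10≤11, objective 18.
(m,n)=(1,1): 3·1+6·1=9≤16, 5·1+4·1=9≤11, objective 14.
(m,n)=(1,0): 3·1+6·0=3≤16, 5·1+4·0=5≤11, objective 9.
The best lattice point is (2,0), giving 18.

18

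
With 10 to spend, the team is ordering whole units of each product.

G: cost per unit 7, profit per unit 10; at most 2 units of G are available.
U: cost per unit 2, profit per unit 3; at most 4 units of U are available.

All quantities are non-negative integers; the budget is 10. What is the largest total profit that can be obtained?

U has the best ratio (3/2); taking only U gives at most 4×3 = 12 (stopped by the supply cap of 4).
Mixing does better — 1×G and 1×U: cost 9 ≤ 10, profit 1·10 + 1·3 = 13.

13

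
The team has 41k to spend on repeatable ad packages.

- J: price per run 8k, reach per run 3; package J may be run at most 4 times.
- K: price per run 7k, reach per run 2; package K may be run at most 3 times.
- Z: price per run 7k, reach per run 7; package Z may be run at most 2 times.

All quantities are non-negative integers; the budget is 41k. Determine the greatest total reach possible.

Take 3×J and 2×Z: price 38 ≤ 41, reach 3·3 + 2·7 = 23.
Z has the best ratio (7/7) and is taken to its limit of 2; remaining capacity is filled optimally with the others.

23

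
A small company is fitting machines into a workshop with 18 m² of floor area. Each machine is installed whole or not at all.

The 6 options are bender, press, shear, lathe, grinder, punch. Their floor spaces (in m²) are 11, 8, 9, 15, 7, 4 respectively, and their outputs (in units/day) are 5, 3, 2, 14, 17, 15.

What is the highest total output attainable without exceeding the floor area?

This is a 0-1 knapsack instance.
Allowing fractional choices, the relaxed optimum would be about 38.5, but machines are indivisible.
bender + grinder: floor space 11 + 7 = 18 ≤ 18, output 5 + 17 = 22.
grinder + punch: floor space 7 + 4 = 11 ≤ 18, output 17 + 15 = 32.
Best is grinder and punch with total output 32.

32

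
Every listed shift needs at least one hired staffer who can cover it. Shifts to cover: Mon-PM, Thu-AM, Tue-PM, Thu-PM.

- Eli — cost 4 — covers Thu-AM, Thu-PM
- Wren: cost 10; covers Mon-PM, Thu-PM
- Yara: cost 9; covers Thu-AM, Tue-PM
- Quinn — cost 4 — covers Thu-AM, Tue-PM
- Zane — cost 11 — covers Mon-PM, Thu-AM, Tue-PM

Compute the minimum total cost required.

14

The greedy cost-per-new-shift heuristic would pick Eli, Quinn, and Wren for 18, but a cheaper cover exists.
Choose Wren and Quinn: together they cover Mon-PM, Thu-AM, Tue-PM, Thu-PM — every shift.
Total cost: 10 + 4 = 14.
No cover costs less than 14.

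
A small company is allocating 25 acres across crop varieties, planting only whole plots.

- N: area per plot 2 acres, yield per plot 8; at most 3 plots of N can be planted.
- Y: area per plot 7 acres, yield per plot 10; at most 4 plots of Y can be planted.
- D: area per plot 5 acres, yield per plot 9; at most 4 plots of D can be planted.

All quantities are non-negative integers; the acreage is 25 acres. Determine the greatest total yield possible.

53

This is a bounded integer knapsack.
3×N, 2×Y, and 1×D: area 25 ≤ 25, yield 3·8 + 2·10 + 1·9 = 53.
2×N and 4×D: area 24 ≤ 25, yield 2·8 + 4·9 = 52.
Best is 53.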